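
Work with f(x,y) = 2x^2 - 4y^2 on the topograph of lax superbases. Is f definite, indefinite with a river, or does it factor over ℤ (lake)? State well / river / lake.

D = b²−4ac = 0² − 4·2·(-4) = 32
D > 0 non-square ⇒ indefinite ⇒ periodic river

river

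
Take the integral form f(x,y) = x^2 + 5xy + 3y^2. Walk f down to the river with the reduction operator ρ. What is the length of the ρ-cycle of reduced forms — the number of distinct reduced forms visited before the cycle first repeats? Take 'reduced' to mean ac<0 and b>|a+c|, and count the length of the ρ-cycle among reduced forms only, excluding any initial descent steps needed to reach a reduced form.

D = 13, ⌊√D⌋ = 3
descent: ρ → (3,1,-1)
descent: ρ → (-1,3,1)  [lands on river]
river: ρ → (1,3,-1)
ρ-cycle length = 2 (tail of 2 descent steps not counted)

2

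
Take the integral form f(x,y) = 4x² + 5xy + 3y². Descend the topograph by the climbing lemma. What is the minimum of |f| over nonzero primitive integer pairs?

translate: b→-3 (≡5 mod 8), so (4,5,3)→(4,-3,2)
flip: (4,-3,2)→(2,3,4)
translate: b→-1 (≡3 mod 4), so (2,3,4)→(2,-1,3)
reduced (well bottom): (2,-1,3) with a≤c, −a<b≤a
well minimum = a = 2

2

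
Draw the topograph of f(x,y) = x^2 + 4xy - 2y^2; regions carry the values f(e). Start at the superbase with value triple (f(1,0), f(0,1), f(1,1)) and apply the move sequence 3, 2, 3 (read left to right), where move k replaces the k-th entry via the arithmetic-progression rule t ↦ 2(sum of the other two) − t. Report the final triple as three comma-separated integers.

start (1,-2,3) = (f(1,0),f(0,1),f(1,1))
replace slot 3: 2·(1+(-2)) − 3 = -5 → (1,-2,-5)
replace slot 2: 2·(1+(-5)) − (-2) = -6 → (1,-6,-5)
replace slot 3: 2·(1+(-6)) − (-5) = -5 → (1,-6,-5)

1,-6,-5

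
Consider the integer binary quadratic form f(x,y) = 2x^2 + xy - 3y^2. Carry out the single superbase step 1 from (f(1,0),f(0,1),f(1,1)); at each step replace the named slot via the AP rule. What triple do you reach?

start (2,-3,0) = (f(1,0),f(0,1),f(1,1))
replace slot 1: 2·((-3)+0) − 2 = -8 → (-8,-3,0)

-8,-3,0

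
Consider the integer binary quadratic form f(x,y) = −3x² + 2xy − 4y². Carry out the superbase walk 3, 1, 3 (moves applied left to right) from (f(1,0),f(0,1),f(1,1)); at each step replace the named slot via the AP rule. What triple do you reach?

start (-3,-4,-5) = (f(1,0),f(0,1),f(1,1))
replace slot 3: 2·((-3)+(-4)) − (-5) = -9 → (-3,-4,-9)
replace slot 1: 2·((-4)+(-9)) − (-3) = -23 → (-23,-4,-9)
replace slot 3: 2·((-23)+(-4)) − (-9) = -45 → (-23,-4,-45)

-23,-4,-45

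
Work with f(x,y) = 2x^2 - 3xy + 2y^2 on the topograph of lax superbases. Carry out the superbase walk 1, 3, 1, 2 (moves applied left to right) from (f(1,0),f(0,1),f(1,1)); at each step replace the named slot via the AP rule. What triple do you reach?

start (2,2,1) = (f(1,0),f(0,1),f(1,1))
replace slot 1: 2·(2+1) − 2 = 4 → (4,2,1)
replace slot 3: 2·(4+2) − 1 = 11 → (4,2,11)
replace slot 1: 2·(2+11) − 4 = 22 → (22,2,11)
replace slot 2: 2·(22+11) − 2 = 64 → (22,64,11)

22,64,11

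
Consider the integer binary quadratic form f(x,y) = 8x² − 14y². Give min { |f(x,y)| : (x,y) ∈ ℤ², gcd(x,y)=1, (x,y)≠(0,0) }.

descent: ρ → (-14,0,8)
descent: ρ → (8,16,-6)  [lands on river]
river: ρ → (-6,20,2)
river: ρ → (2,20,-6)
river: ρ → (-6,16,8)
closes: descent 2, river 4
min |a| on river = 2

2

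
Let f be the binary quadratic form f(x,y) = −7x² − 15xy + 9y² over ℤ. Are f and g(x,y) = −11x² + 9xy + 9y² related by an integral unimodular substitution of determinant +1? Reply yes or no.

D₁ = 477, D₂ = 477
river cycle of f (length 8): (9, 15, -7), (-7, 13, 11), (11, 9, -9), (-9, 9, 11), (11, 13, -7), (-7, 15, 9), (9, 21, -1), (-1, 21, 9)
river cycle of g (length 8): (9, 9, -11), (-11, 13, 7), (7, 15, -9), (-9, 21, 1), (1, 21, -9), (-9, 15, 7), (7, 13, -11), (-11, 9, 9)
cycles differ ⇒ inequivalent

no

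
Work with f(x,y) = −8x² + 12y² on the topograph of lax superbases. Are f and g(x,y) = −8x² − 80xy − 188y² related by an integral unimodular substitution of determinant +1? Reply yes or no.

D₁ = 384, D₂ = 384
river cycle of f (length 2): (-8, 16, 4), (4, 16, -8)
river cycle of g (length 2): (-8, 16, 4), (4, 16, -8)
cycles coincide ⇒ equivalent

yes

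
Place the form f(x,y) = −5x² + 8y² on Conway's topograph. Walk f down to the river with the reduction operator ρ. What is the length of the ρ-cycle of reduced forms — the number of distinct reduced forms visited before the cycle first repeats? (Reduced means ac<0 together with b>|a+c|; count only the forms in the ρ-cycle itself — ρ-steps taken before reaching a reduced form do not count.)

D = 160, ⌊√D⌋ = 12
descent: ρ → (8,0,-5)
descent: ρ → (-5,10,3)  [lands on river]
river: ρ → (3,8,-8)
river: ρ → (-8,8,3)
river: ρ → (3,10,-5)
ρ-cycle length = 4 (tail of 2 descent steps not counted)

4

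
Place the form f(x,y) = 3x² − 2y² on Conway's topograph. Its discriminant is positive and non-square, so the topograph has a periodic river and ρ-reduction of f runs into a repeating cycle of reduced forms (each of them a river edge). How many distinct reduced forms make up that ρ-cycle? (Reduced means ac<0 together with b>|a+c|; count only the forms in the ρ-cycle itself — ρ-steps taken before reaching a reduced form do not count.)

D = 24, ⌊√D⌋ = 4
descent: ρ → (-2,4,1)  [lands on river]
river: ρ → (1,4,-2)
ρ-cycle length = 2 (tail of 1 descent step not counted)

2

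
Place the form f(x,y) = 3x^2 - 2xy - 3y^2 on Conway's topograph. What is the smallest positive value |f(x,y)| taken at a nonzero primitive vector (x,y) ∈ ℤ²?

descent: ρ → (-3,2,3)  [lands on river]
river: ρ → (3,4,-2)
river: ρ → (-2,4,3)
river: ρ → (3,2,-3)
river: ρ → (-3,4,2)
river: ρ → (2,4,-3)
closes: descent 1, river 6
min |a| on river = 2

2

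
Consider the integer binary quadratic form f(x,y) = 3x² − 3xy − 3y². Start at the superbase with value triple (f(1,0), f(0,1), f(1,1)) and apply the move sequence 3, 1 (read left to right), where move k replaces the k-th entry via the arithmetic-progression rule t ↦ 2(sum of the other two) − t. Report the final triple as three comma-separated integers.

start (3,-3,-3) = (f(1,0),f(0,1),f(1,1))
replace slot 3: 2·(3+(-3)) − (-3) = 3 → (3,-3,3)
replace slot 1: 2·((-3)+3) − 3 = -3 → (-3,-3,3)

-3,-3,3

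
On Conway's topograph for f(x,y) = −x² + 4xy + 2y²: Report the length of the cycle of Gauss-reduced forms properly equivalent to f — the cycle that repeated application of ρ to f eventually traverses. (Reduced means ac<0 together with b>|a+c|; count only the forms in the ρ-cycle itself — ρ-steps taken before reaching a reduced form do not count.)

D = 24, ⌊√D⌋ = 4
river: ρ → (2,4,-1)
river: ρ → (-1,4,2)
ρ-cycle length = 2 (tail of 0 descent steps not counted)

2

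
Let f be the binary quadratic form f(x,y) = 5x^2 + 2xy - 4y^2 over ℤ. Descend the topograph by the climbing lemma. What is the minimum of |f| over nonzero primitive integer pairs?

river: ρ → (-4,6,3)
river: ρ → (3,6,-4)
river: ρ → (-4,2,5)
river: ρ → (5,8,-1)
river: ρ → (-1,8,5)
river: ρ → (5,2,-4)
closes: descent 0, river 6
min |a| on river = 1

1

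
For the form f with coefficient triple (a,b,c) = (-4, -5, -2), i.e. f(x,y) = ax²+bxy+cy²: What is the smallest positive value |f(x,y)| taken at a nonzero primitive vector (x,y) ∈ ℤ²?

translate: b→-3 (≡5 mod 8), so (4,5,2)→(4,-3,1)
flip: (4,-3,1)→(1,3,4)
translate: b→1 (≡3 mod 2), so (1,3,4)→(1,1,2)
reduced (well bottom): (1,1,2) with a≤c, −a<b≤a
well minimum |f| = |-1| = 1 (negative-definite)

1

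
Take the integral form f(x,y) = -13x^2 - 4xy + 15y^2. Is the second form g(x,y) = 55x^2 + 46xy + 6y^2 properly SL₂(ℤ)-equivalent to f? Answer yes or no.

D₁ = 796, D₂ = 796
river cycle of f (length 20): (15, 4, -13), (-13, 22, 6), (6, 26, -5), (-5, 24, 11), (11, 20, -9), (-9, 16, 15), (15, 14, -10), (-10, 26, 3), (3, 28, -1), (-1, 28, 3), … (10 more)
river cycle of g (length 20): (6, 26, -5), (-5, 24, 11), (11, 20, -9), (-9, 16, 15), (15, 14, -10), (-10, 26, 3), (3, 28, -1), (-1, 28, 3), (3, 26, -10), (-10, 14, 15), … (10 more)
cycles coincide ⇒ equivalent

yes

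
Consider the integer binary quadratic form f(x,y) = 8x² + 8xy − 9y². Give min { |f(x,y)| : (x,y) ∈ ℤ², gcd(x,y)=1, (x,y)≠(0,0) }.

river: ρ → (-9,10,7)
river: ρ → (7,18,-1)
river: ρ → (-1,18,7)
river: ρ → (7,10,-9)
river: ρ → (-9,8,8)
river: ρ → (8,8,-9)
closes: descent 0, river 6
min |a| on river = 1

1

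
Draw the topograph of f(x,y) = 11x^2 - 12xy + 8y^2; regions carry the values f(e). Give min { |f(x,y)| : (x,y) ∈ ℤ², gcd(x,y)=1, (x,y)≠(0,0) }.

translate: b→10 (≡-12 mod 22), so (11,-12,8)→(11,10,7)
flip: (11,10,7)→(7,-10,11)
translate: b→4 (≡-10 mod 14), so (7,-10,11)→(7,4,8)
reduced (well bottom): (7,4,8) with a≤c, −a<b≤a
well minimum = a = 7

7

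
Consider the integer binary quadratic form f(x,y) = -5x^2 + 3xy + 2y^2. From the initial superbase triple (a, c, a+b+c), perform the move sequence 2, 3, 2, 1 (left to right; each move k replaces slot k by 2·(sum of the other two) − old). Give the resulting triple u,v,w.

start (-5,2,0) = (f(1,0),f(0,1),f(1,1))
replace slot 2: 2·((-5)+0) − 2 = -12 → (-5,-12,0)
replace slot 3: 2·((-5)+(-12)) − 0 = -34 → (-5,-12,-34)
replace slot 2: 2·((-5)+(-34)) − (-12) = -66 → (-5,-66,-34)
replace slot 1: 2·((-66)+(-34)) − (-5) = -195 → (-195,-66,-34)

-195,-66,-34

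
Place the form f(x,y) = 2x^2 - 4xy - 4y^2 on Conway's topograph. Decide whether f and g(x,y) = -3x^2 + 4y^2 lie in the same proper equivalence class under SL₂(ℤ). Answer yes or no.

D₁ = 48, D₂ = 48
river cycle of f (length 2): (-4, 4, 2), (2, 4, -4)
river cycle of g (length 2): (-3, 6, 1), (1, 6, -3)
cycles differ ⇒ inequivalent

no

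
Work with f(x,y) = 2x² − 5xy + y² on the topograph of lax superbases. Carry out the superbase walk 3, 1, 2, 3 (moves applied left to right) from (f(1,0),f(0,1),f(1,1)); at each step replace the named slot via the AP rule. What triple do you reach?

start (2,1,-2) = (f(1,0),f(0,1),f(1,1))
replace slot 3: 2·(2+1) − (-2) = 8 → (2,1,8)
replace slot 1: 2·(1+8) − 2 = 16 → (16,1,8)
replace slot 2: 2·(16+8) − 1 = 47 → (16,47,8)
replace slot 3: 2·(16+47) − 8 = 118 → (16,47,118)

16,47,118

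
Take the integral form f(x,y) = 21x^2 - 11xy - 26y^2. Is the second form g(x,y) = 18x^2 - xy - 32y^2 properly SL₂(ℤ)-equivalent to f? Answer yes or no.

D₁ = 2305, D₂ = 2305
river cycle of f (length 10): (-26, 11, 21), (21, 31, -16), (-16, 33, 19), (19, 43, -6), (-6, 41, 26), (26, 11, -21), (-21, 31, 16), (16, 33, -19), (-19, 43, 6), (6, 41, -26)
river cycle of g (length 10): (18, 35, -15), (-15, 25, 28), (28, 31, -12), (-12, 41, 13), (13, 37, -18), (-18, 35, 15), (15, 25, -28), (-28, 31, 12), (12, 41, -13), (-13, 37, 18)
cycles differ ⇒ inequivalent

no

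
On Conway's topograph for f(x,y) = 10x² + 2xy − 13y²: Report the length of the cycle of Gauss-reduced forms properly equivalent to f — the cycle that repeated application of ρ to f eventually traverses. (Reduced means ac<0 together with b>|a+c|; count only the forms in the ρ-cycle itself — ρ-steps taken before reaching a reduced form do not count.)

D = 524, ⌊√D⌋ = 22
descent: ρ → (-13,-2,10)
descent: ρ → (10,22,-1)  [lands on river]
river: ρ → (-1,22,10)
river: ρ → (10,18,-5)
river: ρ → (-5,22,2)
river: ρ → (2,22,-5)
river: ρ → (-5,18,10)
ρ-cycle length = 6 (tail of 2 descent steps not counted)

6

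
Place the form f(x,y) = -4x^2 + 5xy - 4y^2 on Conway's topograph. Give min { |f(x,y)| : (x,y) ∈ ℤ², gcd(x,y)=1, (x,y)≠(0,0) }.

translate: b→3 (≡-5 mod 8), so (4,-5,4)→(4,3,3)
flip: (4,3,3)→(3,-3,4)
translate: b→3 (≡-3 mod 6), so (3,-3,4)→(3,3,4)
reduced (well bottom): (3,3,4) with a≤c, −a<b≤a
well minimum |f| = |-3| = 3 (negative-definite)

3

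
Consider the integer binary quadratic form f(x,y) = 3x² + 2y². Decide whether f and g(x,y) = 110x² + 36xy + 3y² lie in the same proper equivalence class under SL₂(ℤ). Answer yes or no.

D₁ = -24, D₂ = -24
f: flip: (3,0,2)→(2,0,3)
f: reduced (well bottom): (2,0,3) with a≤c, −a<b≤a
g: flip: (110,36,3)→(3,-36,110)
g: translate: b→0 (≡-36 mod 6), so (3,-36,110)→(3,0,2)
g: flip: (3,0,2)→(2,0,3)
g: reduced (well bottom): (2,0,3) with a≤c, −a<b≤a
reduced forms (2, 0, 3) vs (2, 0, 3) ⇒ equivalent

yes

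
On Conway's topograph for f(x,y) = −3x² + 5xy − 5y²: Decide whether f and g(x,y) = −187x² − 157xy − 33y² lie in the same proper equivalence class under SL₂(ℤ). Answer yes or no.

D₁ = -35, D₂ = -35
f is negative-definite; reduce −f:
−f: translate: b→1 (≡-5 mod 6), so (3,-5,5)→(3,1,3)
−f: reduced (well bottom): (3,1,3) with a≤c, −a<b≤a
flip sign back: reduced form of f is (-3,-1,-3)
g is negative-definite; reduce −g:
−g: flip: (187,157,33)→(33,-157,187)
−g: translate: b→-25 (≡-157 mod 66), so (33,-157,187)→(33,-25,5)
−g: flip: (33,-25,5)→(5,25,33)
−g: translate: b→5 (≡25 mod 10), so (5,25,33)→(5,5,3)
−g: flip: (5,5,3)→(3,-5,5)
−g: translate: b→1 (≡-5 mod 6), so (3,-5,5)→(3,1,3)
−g: reduced (well bottom): (3,1,3) with a≤c, −a<b≤a
flip sign back: reduced form of g is (-3,-1,-3)
reduced forms (-3, -1, -3) vs (-3, -1, -3) ⇒ equivalent

yes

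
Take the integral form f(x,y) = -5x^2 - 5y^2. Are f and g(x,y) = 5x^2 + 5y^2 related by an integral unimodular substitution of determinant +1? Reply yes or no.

D₁ = -100, D₂ = -100
f is negative-definite; reduce −f:
−f: reduced (well bottom): (5,0,5) with a≤c, −a<b≤a
flip sign back: reduced form of f is (-5,0,-5)
g: reduced (well bottom): (5,0,5) with a≤c, −a<b≤a
reduced forms (-5, 0, -5) vs (5, 0, 5) ⇒ inequivalent

no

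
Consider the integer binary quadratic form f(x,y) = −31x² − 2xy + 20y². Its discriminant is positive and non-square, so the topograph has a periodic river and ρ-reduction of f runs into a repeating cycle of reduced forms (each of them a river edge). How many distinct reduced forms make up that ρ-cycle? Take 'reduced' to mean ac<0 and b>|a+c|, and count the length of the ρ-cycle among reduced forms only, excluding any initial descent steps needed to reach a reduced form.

D = 2484, ⌊√D⌋ = 49
descent: ρ → (20,42,-9)  [lands on river]
river: ρ → (-9,48,5)
river: ρ → (5,42,-36)
river: ρ → (-36,30,11)
river: ρ → (11,36,-27)
river: ρ → (-27,18,20)
river: ρ → (20,22,-25)
river: ρ → (-25,28,17)
river: ρ → (17,40,-13)
river: ρ → (-13,38,20)
ρ-cycle length = 10 (tail of 1 descent step not counted)

10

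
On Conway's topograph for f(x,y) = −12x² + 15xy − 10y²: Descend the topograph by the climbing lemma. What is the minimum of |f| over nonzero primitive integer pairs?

translate: b→9 (≡-15 mod 24), so (12,-15,10)→(12,9,7)
flip: (12,9,7)→(7,-9,12)
translate: b→5 (≡-9 mod 14), so (7,-9,12)→(7,5,10)
reduced (well bottom): (7,5,10) with a≤c, −a<b≤a
well minimum |f| = |-7| = 7 (negative-definite)

7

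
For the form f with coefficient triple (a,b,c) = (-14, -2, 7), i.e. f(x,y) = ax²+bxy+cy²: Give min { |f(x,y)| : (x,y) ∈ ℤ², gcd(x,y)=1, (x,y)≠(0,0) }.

descent: ρ → (7,16,-5)  [lands on river]
river: ρ → (-5,14,10)
river: ρ → (10,6,-9)
river: ρ → (-9,12,7)
closes: descent 1, river 4
min |a| on river = 5

5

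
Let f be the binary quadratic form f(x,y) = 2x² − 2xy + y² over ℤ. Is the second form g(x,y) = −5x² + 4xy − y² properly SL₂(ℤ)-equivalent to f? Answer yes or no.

D₁ = -4, D₂ = -4
f: translate: b→2 (≡-2 mod 4), so (2,-2,1)→(2,2,1)
f: flip: (2,2,1)→(1,-2,2)
f: translate: b→0 (≡-2 mod 2), so (1,-2,2)→(1,0,1)
f: reduced (well bottom): (1,0,1) with a≤c, −a<b≤a
g is negative-definite; reduce −g:
−g: flip: (5,-4,1)→(1,4,5)
−g: translate: b→0 (≡4 mod 2), so (1,4,5)→(1,0,1)
−g: reduced (well bottom): (1,0,1) with a≤c, −a<b≤a
flip sign back: reduced form of g is (-1,0,-1)
reduced forms (1, 0, 1) vs (-1, 0, -1) ⇒ inequivalent

no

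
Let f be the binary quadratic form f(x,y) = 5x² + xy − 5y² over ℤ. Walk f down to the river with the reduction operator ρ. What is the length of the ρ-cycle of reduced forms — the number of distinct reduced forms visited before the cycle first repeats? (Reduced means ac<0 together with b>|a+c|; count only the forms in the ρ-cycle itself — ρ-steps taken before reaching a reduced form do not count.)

D = 101, ⌊√D⌋ = 10
river: ρ → (-5,9,1)
river: ρ → (1,9,-5)
river: ρ → (-5,1,5)
river: ρ → (5,9,-1)
river: ρ → (-1,9,5)
river: ρ → (5,1,-5)
ρ-cycle length = 6 (tail of 0 descent steps not counted)

6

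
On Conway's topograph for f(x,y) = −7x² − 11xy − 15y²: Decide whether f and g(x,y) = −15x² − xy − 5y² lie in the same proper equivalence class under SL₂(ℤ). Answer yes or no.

D₁ = -299, D₂ = -299
f is negative-definite; reduce −f:
−f: translate: b→-3 (≡11 mod 14), so (7,11,15)→(7,-3,11)
−f: reduced (well bottom): (7,-3,11) with a≤c, −a<b≤a
flip sign back: reduced form of f is (-7,3,-11)
g is negative-definite; reduce −g:
−g: flip: (15,1,5)→(5,-1,15)
−g: reduced (well bottom): (5,-1,15) with a≤c, −a<b≤a
flip sign back: reduced form of g is (-5,1,-15)
reduced forms (-7, 3, -11) vs (-5, 1, -15) ⇒ inequivalent

no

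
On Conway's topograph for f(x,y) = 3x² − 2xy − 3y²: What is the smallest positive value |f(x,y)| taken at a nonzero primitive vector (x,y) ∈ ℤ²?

descent: ρ → (-3,2,3)  [lands on river]
river: ρ → (3,4,-2)
river: ρ → (-2,4,3)
river: ρ → (3,2,-3)
river: ρ → (-3,4,2)
river: ρ → (2,4,-3)
closes: descent 1, river 6
min |a| on river = 2

2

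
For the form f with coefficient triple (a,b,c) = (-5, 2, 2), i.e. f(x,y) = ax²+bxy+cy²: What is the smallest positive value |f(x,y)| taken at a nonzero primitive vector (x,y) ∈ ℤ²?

descent: ρ → (2,6,-1)  [lands on river]
river: ρ → (-1,6,2)
closes: descent 1, river 2
min |a| on river = 1

1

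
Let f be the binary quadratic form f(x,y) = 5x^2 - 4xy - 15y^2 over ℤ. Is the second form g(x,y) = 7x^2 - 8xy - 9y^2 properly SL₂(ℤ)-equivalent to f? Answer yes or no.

D₁ = 316, D₂ = 316
river cycle of f (length 6): (5, 16, -3), (-3, 14, 10), (10, 6, -7), (-7, 8, 9), (9, 10, -6), (-6, 14, 5)
river cycle of g (length 6): (-9, 8, 7), (7, 6, -10), (-10, 14, 3), (3, 16, -5), (-5, 14, 6), (6, 10, -9)
cycles differ ⇒ inequivalent

no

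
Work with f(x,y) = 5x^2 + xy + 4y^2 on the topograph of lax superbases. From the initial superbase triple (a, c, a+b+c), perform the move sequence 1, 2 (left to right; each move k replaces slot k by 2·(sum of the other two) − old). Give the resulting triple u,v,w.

start (5,4,10) = (f(1,0),f(0,1),f(1,1))
replace slot 1: 2·(4+10) − 5 = 23 → (23,4,10)
replace slot 2: 2·(23+10) − 4 = 62 → (23,62,10)

23,62,10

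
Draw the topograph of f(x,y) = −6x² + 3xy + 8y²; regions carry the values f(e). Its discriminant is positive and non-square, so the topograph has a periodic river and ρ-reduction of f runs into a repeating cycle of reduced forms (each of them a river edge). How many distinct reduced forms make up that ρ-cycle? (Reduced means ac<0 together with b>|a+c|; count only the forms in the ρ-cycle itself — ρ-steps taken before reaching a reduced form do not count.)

D = 201, ⌊√D⌋ = 14
river: ρ → (8,13,-1)
river: ρ → (-1,13,8)
river: ρ → (8,3,-6)
river: ρ → (-6,9,5)
river: ρ → (5,11,-4)
river: ρ → (-4,13,2)
river: ρ → (2,11,-10)
river: ρ → (-10,9,3)
river: ρ → (3,9,-10)
river: ρ → (-10,11,2)
river: ρ → (2,13,-4)
river: ρ → (-4,11,5)
river: ρ → (5,9,-6)
river: ρ → (-6,3,8)
ρ-cycle length = 14 (tail of 0 descent steps not counted)

14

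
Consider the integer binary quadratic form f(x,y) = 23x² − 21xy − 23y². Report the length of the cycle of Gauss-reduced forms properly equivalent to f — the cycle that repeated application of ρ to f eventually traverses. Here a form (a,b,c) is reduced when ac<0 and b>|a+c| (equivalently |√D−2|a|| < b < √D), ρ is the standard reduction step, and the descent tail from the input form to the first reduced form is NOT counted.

D = 2557, ⌊√D⌋ = 50
descent: ρ → (-23,21,23)  [lands on river]
river: ρ → (23,25,-21)
river: ρ → (-21,17,27)
river: ρ → (27,37,-11)
river: ρ → (-11,29,39)
river: ρ → (39,49,-1)
river: ρ → (-1,49,39)
river: ρ → (39,29,-11)
river: ρ → (-11,37,27)
river: ρ → (27,17,-21)
river: ρ → (-21,25,23)
river: ρ → (23,21,-23)
river: ρ → (-23,25,21)
river: ρ → (21,17,-27)
river: ρ → (-27,37,11)
river: ρ → (11,29,-39)
river: ρ → (-39,49,1)
river: ρ → (1,49,-39)
river: ρ → (-39,29,11)
river: ρ → (11,37,-27)
river: ρ → (-27,17,21)
river: ρ → (21,25,-23)
ρ-cycle length = 22 (tail of 1 descent step not counted)

22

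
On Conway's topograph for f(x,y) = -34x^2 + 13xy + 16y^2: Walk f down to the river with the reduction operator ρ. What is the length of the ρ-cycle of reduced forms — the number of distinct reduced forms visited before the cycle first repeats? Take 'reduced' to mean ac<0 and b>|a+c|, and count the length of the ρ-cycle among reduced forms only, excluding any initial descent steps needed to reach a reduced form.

D = 2345, ⌊√D⌋ = 48
descent: ρ → (16,19,-31)  [lands on river]
river: ρ → (-31,43,4)
river: ρ → (4,45,-20)
river: ρ → (-20,35,14)
river: ρ → (14,21,-34)
river: ρ → (-34,47,1)
river: ρ → (1,47,-34)
river: ρ → (-34,21,14)
river: ρ → (14,35,-20)
river: ρ → (-20,45,4)
river: ρ → (4,43,-31)
river: ρ → (-31,19,16)
river: ρ → (16,45,-5)
river: ρ → (-5,45,16)
ρ-cycle length = 14 (tail of 1 descent step not counted)

14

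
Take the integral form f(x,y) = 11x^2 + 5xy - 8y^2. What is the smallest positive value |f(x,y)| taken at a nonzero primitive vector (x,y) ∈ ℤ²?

river: ρ → (-8,11,8)
river: ρ → (8,5,-11)
river: ρ → (-11,17,2)
river: ρ → (2,19,-2)
river: ρ → (-2,17,11)
river: ρ → (11,5,-8)
closes: descent 0, river 6
min |a| on river = 2

2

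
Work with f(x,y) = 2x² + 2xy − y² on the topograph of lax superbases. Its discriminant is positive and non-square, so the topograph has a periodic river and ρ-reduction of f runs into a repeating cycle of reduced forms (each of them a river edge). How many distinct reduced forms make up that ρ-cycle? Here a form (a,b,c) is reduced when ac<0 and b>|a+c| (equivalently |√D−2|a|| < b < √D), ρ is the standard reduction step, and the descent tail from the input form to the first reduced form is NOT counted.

D = 12, ⌊√D⌋ = 3
river: ρ → (-1,2,2)
river: ρ → (2,2,-1)
ρ-cycle length = 2 (tail of 0 descent steps not counted)

2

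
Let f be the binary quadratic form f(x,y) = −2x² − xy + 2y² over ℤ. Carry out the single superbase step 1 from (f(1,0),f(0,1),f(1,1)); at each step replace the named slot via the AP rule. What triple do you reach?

start (-2,2,-1) = (f(1,0),f(0,1),f(1,1))
replace slot 1: 2·(2+(-1)) − (-2) = 4 → (4,2,-1)

4,2,-1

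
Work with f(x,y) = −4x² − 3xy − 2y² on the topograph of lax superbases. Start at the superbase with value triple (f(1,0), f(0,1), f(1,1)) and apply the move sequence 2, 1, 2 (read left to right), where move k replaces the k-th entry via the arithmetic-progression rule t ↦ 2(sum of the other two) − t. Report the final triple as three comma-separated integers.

start (-4,-2,-9) = (f(1,0),f(0,1),f(1,1))
replace slot 2: 2·((-4)+(-9)) − (-2) = -24 → (-4,-24,-9)
replace slot 1: 2·((-24)+(-9)) − (-4) = -62 → (-62,-24,-9)
replace slot 2: 2·((-62)+(-9)) − (-24) = -118 → (-62,-118,-9)

-62,-118,-9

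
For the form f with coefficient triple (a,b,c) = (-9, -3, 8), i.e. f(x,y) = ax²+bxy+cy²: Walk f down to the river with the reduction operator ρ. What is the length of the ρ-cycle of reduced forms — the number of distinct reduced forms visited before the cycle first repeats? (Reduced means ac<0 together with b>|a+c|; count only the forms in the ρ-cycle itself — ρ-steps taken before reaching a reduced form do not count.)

D = 297, ⌊√D⌋ = 17
descent: ρ → (8,3,-9)  [lands on river]
river: ρ → (-9,15,2)
river: ρ → (2,17,-1)
river: ρ → (-1,17,2)
river: ρ → (2,15,-9)
river: ρ → (-9,3,8)
river: ρ → (8,13,-4)
river: ρ → (-4,11,11)
river: ρ → (11,11,-4)
river: ρ → (-4,13,8)
ρ-cycle length = 10 (tail of 1 descent step not counted)

10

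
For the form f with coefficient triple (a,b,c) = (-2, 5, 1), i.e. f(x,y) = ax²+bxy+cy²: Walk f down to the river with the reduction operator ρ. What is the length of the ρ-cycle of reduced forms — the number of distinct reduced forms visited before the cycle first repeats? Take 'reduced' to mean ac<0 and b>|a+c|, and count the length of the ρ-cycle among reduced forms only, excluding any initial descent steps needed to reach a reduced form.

D = 33, ⌊√D⌋ = 5
river: ρ → (1,5,-2)
river: ρ → (-2,3,3)
river: ρ → (3,3,-2)
river: ρ → (-2,5,1)
ρ-cycle length = 4 (tail of 0 descent steps not counted)

4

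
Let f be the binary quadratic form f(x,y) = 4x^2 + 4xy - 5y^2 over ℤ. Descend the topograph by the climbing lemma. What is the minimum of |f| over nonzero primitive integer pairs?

river: ρ → (-5,6,3)
river: ρ → (3,6,-5)
river: ρ → (-5,4,4)
river: ρ → (4,4,-5)
closes: descent 0, river 4
min |a| on river = 3

3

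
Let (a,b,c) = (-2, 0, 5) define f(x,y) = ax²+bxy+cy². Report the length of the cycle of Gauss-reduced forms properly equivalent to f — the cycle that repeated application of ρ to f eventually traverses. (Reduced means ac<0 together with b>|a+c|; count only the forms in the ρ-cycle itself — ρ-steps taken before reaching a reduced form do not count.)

D = 40, ⌊√D⌋ = 6
descent: ρ → (5,0,-2)
descent: ρ → (-2,4,3)  [lands on river]
river: ρ → (3,2,-3)
river: ρ → (-3,4,2)
river: ρ → (2,4,-3)
river: ρ → (-3,2,3)
river: ρ → (3,4,-2)
ρ-cycle length = 6 (tail of 2 descent steps not counted)

6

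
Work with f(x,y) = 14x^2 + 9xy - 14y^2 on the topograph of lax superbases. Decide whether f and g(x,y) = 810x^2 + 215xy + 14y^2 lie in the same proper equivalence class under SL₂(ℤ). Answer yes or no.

D₁ = 865, D₂ = 865
river cycle of f (length 42): (-14, 19, 9), (9, 17, -16), (-16, 15, 10), (10, 25, -6), (-6, 23, 14), (14, 5, -15), (-15, 25, 4), (4, 23, -21), (-21, 19, 6), (6, 29, -1), … (32 more)
river cycle of g (length 42): (14, 9, -14), (-14, 19, 9), (9, 17, -16), (-16, 15, 10), (10, 25, -6), (-6, 23, 14), (14, 5, -15), (-15, 25, 4), (4, 23, -21), (-21, 19, 6), … (32 more)
cycles coincide ⇒ equivalent

yes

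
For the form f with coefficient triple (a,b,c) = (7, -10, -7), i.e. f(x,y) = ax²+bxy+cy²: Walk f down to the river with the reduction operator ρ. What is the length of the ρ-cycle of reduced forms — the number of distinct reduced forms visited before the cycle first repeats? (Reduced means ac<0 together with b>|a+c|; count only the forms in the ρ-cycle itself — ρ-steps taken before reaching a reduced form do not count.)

D = 296, ⌊√D⌋ = 17
descent: ρ → (-7,10,7)  [lands on river]
river: ρ → (7,4,-10)
river: ρ → (-10,16,1)
river: ρ → (1,16,-10)
river: ρ → (-10,4,7)
river: ρ → (7,10,-7)
river: ρ → (-7,4,10)
river: ρ → (10,16,-1)
river: ρ → (-1,16,10)
river: ρ → (10,4,-7)
ρ-cycle length = 10 (tail of 1 descent step not counted)

10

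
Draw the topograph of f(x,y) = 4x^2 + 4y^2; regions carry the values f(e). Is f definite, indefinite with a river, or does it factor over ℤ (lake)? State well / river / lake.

D = b²−4ac = 0² − 4·4·4 = -64
D < 0 ⇒ definite ⇒ every region one sign ⇒ single well

well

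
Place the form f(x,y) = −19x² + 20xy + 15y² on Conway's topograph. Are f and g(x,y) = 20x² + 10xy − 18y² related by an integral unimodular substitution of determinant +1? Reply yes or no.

D₁ = 1540, D₂ = 1540
river cycle of f (length 16): (15, 10, -24), (-24, 38, 1), (1, 38, -24), (-24, 10, 15), (15, 20, -19), (-19, 18, 16), (16, 14, -21), (-21, 28, 9), (9, 26, -24), (-24, 22, 11), … (6 more)
river cycle of g (length 12): (-18, 26, 12), (12, 22, -22), (-22, 22, 12), (12, 26, -18), (-18, 10, 20), (20, 30, -8), (-8, 34, 12), (12, 38, -2), (-2, 38, 12), (12, 34, -8), … (2 more)
cycles differ ⇒ inequivalent

no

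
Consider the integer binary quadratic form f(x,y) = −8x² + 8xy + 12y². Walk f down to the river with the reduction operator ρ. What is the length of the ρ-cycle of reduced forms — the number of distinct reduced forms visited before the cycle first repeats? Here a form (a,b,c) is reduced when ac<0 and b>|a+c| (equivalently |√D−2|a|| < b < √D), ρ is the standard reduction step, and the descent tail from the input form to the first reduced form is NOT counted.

D = 448, ⌊√D⌋ = 21
river: ρ → (12,16,-4)
river: ρ → (-4,16,12)
river: ρ → (12,8,-8)
river: ρ → (-8,8,12)
ρ-cycle length = 4 (tail of 0 descent steps not counted)

4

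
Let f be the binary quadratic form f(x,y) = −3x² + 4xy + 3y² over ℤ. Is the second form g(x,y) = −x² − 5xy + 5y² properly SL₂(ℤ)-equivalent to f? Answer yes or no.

D₁ = 52, D₂ = 45
discriminants differ ⇒ not SL₂(ℤ)-equivalent

no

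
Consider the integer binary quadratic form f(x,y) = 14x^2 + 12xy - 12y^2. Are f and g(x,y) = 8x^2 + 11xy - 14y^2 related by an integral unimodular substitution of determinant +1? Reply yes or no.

D₁ = 816, D₂ = 569
discriminants differ ⇒ not SL₂(ℤ)-equivalent

no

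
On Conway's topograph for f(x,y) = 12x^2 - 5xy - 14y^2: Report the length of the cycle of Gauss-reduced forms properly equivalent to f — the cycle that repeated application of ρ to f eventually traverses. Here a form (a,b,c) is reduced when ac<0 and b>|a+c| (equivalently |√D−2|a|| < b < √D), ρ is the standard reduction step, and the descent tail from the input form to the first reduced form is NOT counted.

D = 697, ⌊√D⌋ = 26
descent: ρ → (-14,5,12)  [lands on river]
river: ρ → (12,19,-7)
river: ρ → (-7,23,6)
river: ρ → (6,25,-3)
river: ρ → (-3,23,14)
river: ρ → (14,5,-12)
river: ρ → (-12,19,7)
river: ρ → (7,23,-6)
river: ρ → (-6,25,3)
river: ρ → (3,23,-14)
ρ-cycle length = 10 (tail of 1 descent step not counted)

10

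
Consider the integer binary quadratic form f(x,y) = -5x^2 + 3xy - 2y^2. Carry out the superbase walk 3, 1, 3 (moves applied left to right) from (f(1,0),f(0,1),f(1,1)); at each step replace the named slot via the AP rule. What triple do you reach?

start (-5,-2,-4) = (f(1,0),f(0,1),f(1,1))
replace slot 3: 2·((-5)+(-2)) − (-4) = -10 → (-5,-2,-10)
replace slot 1: 2·((-2)+(-10)) − (-5) = -19 → (-19,-2,-10)
replace slot 3: 2·((-19)+(-2)) − (-10) = -32 → (-19,-2,-32)

-19,-2,-32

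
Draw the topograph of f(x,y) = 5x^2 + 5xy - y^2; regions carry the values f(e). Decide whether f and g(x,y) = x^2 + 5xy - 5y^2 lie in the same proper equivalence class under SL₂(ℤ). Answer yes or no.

D₁ = 45, D₂ = 45
river cycle of f (length 2): (-1, 5, 5), (5, 5, -1)
river cycle of g (length 2): (-5, 5, 1), (1, 5, -5)
cycles differ ⇒ inequivalent

no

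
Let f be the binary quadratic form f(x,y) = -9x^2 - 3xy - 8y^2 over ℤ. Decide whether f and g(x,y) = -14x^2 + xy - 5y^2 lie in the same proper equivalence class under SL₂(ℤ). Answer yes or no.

D₁ = -279, D₂ = -279
f is negative-definite; reduce −f:
−f: flip: (9,3,8)→(8,-3,9)
−f: reduced (well bottom): (8,-3,9) with a≤c, −a<b≤a
flip sign back: reduced form of f is (-8,3,-9)
g is negative-definite; reduce −g:
−g: flip: (14,-1,5)→(5,1,14)
−g: reduced (well bottom): (5,1,14) with a≤c, −a<b≤a
flip sign back: reduced form of g is (-5,-1,-14)
reduced forms (-8, 3, -9) vs (-5, -1, -14) ⇒ inequivalent

no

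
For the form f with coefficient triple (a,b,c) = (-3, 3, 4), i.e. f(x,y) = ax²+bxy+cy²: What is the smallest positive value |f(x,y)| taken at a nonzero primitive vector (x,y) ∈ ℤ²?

river: ρ → (4,5,-2)
river: ρ → (-2,7,1)
river: ρ → (1,7,-2)
river: ρ → (-2,5,4)
river: ρ → (4,3,-3)
river: ρ → (-3,3,4)
closes: descent 0, river 6
min |a| on river = 1

1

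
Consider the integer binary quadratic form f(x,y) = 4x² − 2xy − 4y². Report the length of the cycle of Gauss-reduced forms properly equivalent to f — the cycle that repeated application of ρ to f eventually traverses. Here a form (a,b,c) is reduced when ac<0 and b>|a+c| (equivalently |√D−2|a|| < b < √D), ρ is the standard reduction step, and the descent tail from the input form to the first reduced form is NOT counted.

D = 68, ⌊√D⌋ = 8
descent: ρ → (-4,2,4)  [lands on river]
river: ρ → (4,6,-2)
river: ρ → (-2,6,4)
river: ρ → (4,2,-4)
river: ρ → (-4,6,2)
river: ρ → (2,6,-4)
ρ-cycle length = 6 (tail of 1 descent step not counted)

6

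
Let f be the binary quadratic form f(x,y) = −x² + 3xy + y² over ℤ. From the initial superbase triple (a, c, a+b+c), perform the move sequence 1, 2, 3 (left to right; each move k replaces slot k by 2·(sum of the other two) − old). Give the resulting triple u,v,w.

start (-1,1,3) = (f(1,0),f(0,1),f(1,1))
replace slot 1: 2·(1+3) − (-1) = 9 → (9,1,3)
replace slot 2: 2·(9+3) − 1 = 23 → (9,23,3)
replace slot 3: 2·(9+23) − 3 = 61 → (9,23,61)

9,23,61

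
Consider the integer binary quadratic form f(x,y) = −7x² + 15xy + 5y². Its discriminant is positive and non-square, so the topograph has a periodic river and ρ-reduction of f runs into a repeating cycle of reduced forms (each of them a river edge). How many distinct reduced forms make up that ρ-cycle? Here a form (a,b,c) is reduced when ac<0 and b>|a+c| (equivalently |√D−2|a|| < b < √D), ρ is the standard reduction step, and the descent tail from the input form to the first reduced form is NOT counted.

D = 365, ⌊√D⌋ = 19
river: ρ → (5,15,-7)
river: ρ → (-7,13,7)
river: ρ → (7,15,-5)
river: ρ → (-5,15,7)
river: ρ → (7,13,-7)
river: ρ → (-7,15,5)
ρ-cycle length = 6 (tail of 0 descent steps not counted)

6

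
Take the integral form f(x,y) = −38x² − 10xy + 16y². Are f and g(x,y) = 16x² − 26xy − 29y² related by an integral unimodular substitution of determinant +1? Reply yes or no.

D₁ = 2532, D₂ = 2532
river cycle of f (length 18): (16, 42, -12), (-12, 30, 34), (34, 38, -8), (-8, 42, 24), (24, 6, -26), (-26, 46, 4), (4, 50, -2), (-2, 50, 4), (4, 46, -26), (-26, 6, 24), … (8 more)
river cycle of g (length 18): (-29, 26, 16), (16, 38, -17), (-17, 30, 24), (24, 18, -23), (-23, 28, 19), (19, 48, -3), (-3, 48, 19), (19, 28, -23), (-23, 18, 24), (24, 30, -17), … (8 more)
cycles differ ⇒ inequivalent

no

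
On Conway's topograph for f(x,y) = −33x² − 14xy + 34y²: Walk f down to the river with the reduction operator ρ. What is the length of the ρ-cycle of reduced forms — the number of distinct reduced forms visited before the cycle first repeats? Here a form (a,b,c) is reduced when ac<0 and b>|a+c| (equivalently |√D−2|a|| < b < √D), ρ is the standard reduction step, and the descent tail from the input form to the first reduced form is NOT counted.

D = 4684, ⌊√D⌋ = 68
descent: ρ → (34,14,-33)  [lands on river]
river: ρ → (-33,52,15)
river: ρ → (15,68,-1)
river: ρ → (-1,68,15)
river: ρ → (15,52,-33)
river: ρ → (-33,14,34)
river: ρ → (34,54,-13)
river: ρ → (-13,50,42)
river: ρ → (42,34,-21)
river: ρ → (-21,50,26)
river: ρ → (26,54,-17)
river: ρ → (-17,48,35)
river: ρ → (35,22,-30)
river: ρ → (-30,38,27)
river: ρ → (27,16,-41)
river: ρ → (-41,66,2)
river: ρ → (2,66,-41)
river: ρ → (-41,16,27)
river: ρ → (27,38,-30)
river: ρ → (-30,22,35)
river: ρ → (35,48,-17)
river: ρ → (-17,54,26)
river: ρ → (26,50,-21)
river: ρ → (-21,34,42)
river: ρ → (42,50,-13)
river: ρ → (-13,54,34)
ρ-cycle length = 26 (tail of 1 descent step not counted)

26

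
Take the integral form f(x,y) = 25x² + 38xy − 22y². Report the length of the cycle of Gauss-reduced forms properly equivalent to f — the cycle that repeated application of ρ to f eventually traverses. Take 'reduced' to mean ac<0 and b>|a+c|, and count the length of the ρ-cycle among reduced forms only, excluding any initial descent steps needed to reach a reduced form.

D = 3644, ⌊√D⌋ = 60
river: ρ → (-22,50,13)
river: ρ → (13,54,-14)
river: ρ → (-14,58,5)
river: ρ → (5,52,-47)
river: ρ → (-47,42,10)
river: ρ → (10,58,-7)
river: ρ → (-7,54,26)
river: ρ → (26,50,-11)
river: ρ → (-11,60,1)
river: ρ → (1,60,-11)
river: ρ → (-11,50,26)
river: ρ → (26,54,-7)
river: ρ → (-7,58,10)
river: ρ → (10,42,-47)
river: ρ → (-47,52,5)
river: ρ → (5,58,-14)
river: ρ → (-14,54,13)
river: ρ → (13,50,-22)
river: ρ → (-22,38,25)
river: ρ → (25,12,-35)
river: ρ → (-35,58,2)
river: ρ → (2,58,-35)
river: ρ → (-35,12,25)
river: ρ → (25,38,-22)
ρ-cycle length = 24 (tail of 0 descent steps not counted)

24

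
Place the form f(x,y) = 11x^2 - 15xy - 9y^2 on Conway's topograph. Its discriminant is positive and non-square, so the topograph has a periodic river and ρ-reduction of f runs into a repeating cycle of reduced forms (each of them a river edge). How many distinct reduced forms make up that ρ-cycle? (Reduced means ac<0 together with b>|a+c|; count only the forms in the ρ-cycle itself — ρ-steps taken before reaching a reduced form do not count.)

D = 621, ⌊√D⌋ = 24
descent: ρ → (-9,15,11)  [lands on river]
river: ρ → (11,7,-13)
river: ρ → (-13,19,5)
river: ρ → (5,21,-9)
ρ-cycle length = 4 (tail of 1 descent step not counted)

4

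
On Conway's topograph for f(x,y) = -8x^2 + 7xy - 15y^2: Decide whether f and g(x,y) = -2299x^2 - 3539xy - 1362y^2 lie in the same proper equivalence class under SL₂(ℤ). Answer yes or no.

D₁ = -431, D₂ = -431
f is negative-definite; reduce −f:
−f: reduced (well bottom): (8,-7,15) with a≤c, −a<b≤a
flip sign back: reduced form of f is (-8,7,-15)
g is negative-definite; reduce −g:
−g: translate: b→-1059 (≡3539 mod 4598), so (2299,3539,1362)→(2299,-1059,122)
−g: flip: (2299,-1059,122)→(122,1059,2299)
−g: translate: b→83 (≡1059 mod 244), so (122,1059,2299)→(122,83,15)
−g: flip: (122,83,15)→(15,-83,122)
−g: translate: b→7 (≡-83 mod 30), so (15,-83,122)→(15,7,8)
−g: flip: (15,7,8)→(8,-7,15)
−g: reduced (well bottom): (8,-7,15) with a≤c, −a<b≤a
flip sign back: reduced form of g is (-8,7,-15)
reduced forms (-8, 7, -15) vs (-8, 7, -15) ⇒ equivalent

yes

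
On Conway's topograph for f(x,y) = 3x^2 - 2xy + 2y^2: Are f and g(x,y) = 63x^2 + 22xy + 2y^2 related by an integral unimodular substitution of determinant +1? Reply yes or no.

D₁ = -20, D₂ = -20
f: flip: (3,-2,2)→(2,2,3)
f: reduced (well bottom): (2,2,3) with a≤c, −a<b≤a
g: flip: (63,22,2)→(2,-22,63)
g: translate: b→2 (≡-22 mod 4), so (2,-22,63)→(2,2,3)
g: reduced (well bottom): (2,2,3) with a≤c, −a<b≤a
reduced forms (2, 2, 3) vs (2, 2, 3) ⇒ equivalent

yes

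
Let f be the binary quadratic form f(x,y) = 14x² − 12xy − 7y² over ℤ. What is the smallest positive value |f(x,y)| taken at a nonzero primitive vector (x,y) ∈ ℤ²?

descent: ρ → (-7,12,14)  [lands on river]
river: ρ → (14,16,-5)
river: ρ → (-5,14,17)
river: ρ → (17,20,-2)
river: ρ → (-2,20,17)
river: ρ → (17,14,-5)
river: ρ → (-5,16,14)
river: ρ → (14,12,-7)
river: ρ → (-7,16,10)
river: ρ → (10,4,-13)
river: ρ → (-13,22,1)
river: ρ → (1,22,-13)
river: ρ → (-13,4,10)
river: ρ → (10,16,-7)
closes: descent 1, river 14
min |a| on river = 1

1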